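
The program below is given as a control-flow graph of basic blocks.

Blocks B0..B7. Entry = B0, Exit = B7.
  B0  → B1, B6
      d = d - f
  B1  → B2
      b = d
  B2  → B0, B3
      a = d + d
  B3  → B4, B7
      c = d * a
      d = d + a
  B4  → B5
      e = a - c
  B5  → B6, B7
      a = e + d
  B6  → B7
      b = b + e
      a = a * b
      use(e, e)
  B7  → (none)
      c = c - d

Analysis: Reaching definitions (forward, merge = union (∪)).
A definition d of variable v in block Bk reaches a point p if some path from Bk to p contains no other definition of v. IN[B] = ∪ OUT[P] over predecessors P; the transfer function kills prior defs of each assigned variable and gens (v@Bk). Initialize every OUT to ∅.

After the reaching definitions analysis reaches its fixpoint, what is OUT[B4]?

Answer: {a@B2, b@B1, c@B3, d@B3, e@B4}

Trace:
Fixpoint table:
  B0: | IN={a@B2, b@B1, d@B0} | OUT={a@B2, b@B1, d@B0}
  B1: | IN={a@B2, b@B1, d@B0} | OUT={a@B2, b@B1, d@B0}
  B2: | IN={a@B2, b@B1, d@B0} | OUT={a@B2, b@B1, d@B0}
  B3: | IN={a@B2, b@B1, d@B0} | OUT={a@B2, b@B1, c@B3, d@B3}
  B4: | IN={a@B2, b@B1, c@B3, d@B3} | OUT={a@B2, b@B1, c@B3, d@B3, e@B4}
  B5: | IN={a@B2, b@B1, c@B3, d@B3, e@B4} | OUT={a@B5, b@B1, c@B3, d@B3, e@B4}
  B6: | IN={a@B2, a@B5, b@B1, c@B3, d@B0, d@B3, e@B4} | OUT={a@B6, b@B6, c@B3, d@B0, d@B3, e@B4}
  B7: | IN={a@B2, a@B5, a@B6, b@B1, b@B6, c@B3, d@B0, d@B3, e@B4} | OUT={a@B2, a@B5, a@B6, b@B1, b@B6, c@B7, d@B0, d@B3, e@B4}

Merge at B4: IN[B4] = OUT[B3] = {a@B2, b@B1, c@B3, d@B3}
Applying B4's transfer function to that IN value gives OUT[B4] (row B4 above).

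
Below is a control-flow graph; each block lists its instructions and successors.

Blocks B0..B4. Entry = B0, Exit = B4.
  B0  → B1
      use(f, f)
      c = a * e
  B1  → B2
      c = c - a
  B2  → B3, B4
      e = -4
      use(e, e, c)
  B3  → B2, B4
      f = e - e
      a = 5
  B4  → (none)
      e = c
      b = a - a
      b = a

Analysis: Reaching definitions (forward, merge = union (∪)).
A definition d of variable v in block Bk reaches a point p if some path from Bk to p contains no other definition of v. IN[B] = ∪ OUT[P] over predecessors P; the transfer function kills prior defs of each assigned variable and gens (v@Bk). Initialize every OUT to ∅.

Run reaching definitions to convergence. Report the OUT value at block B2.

Answer: {a@B3, c@B1, e@B2, f@B3}

Working:
Converged values:
  B0:   IN={}   OUT={c@B0}
  B1:   IN={c@B0}   OUT={c@B1}
  B2:   IN={a@B3, c@B1, e@B2, f@B3}   OUT={a@B3, c@B1, e@B2, f@B3}
  B3:   IN={a@B3, c@B1, e@B2, f@B3}   OUT={a@B3, c@B1, e@B2, f@B3}
  B4:   IN={a@B3, c@B1, e@B2, f@B3}   OUT={a@B3, b@B4, c@B1, e@B4, f@B3}

Merge at B2: IN[B2] = OUT[B1] ⊔ OUT[B3] = {a@B3, c@B1, e@B2, f@B3}
Applying B2's transfer function to that IN value gives OUT[B2] (row B2 above).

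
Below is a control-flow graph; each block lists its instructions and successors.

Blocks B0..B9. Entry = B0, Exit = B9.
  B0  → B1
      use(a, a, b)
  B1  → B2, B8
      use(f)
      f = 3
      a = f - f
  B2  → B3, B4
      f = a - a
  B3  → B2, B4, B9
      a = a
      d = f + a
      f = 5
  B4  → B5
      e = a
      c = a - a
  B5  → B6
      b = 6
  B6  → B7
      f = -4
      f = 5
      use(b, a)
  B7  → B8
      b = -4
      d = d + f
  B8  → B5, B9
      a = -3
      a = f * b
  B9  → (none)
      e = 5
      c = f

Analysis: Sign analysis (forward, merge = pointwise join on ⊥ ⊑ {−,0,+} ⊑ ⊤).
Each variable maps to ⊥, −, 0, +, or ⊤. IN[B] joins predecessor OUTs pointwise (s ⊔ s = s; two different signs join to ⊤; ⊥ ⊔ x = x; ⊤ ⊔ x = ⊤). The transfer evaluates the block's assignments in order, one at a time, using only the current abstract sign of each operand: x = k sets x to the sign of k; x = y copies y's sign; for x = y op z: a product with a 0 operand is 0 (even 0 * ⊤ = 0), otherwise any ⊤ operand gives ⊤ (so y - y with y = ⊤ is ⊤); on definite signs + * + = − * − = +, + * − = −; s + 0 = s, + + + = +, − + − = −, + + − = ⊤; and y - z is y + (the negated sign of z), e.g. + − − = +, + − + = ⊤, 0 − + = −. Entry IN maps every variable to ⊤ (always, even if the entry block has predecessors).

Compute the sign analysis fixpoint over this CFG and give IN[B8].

Per-block solution:
  B0:  IN=(all ⊤)  OUT=(all ⊤)
  B1:  IN=(all ⊤)  OUT={f:+; rest ⊤}
  B2:  IN={f:+; rest ⊤}  OUT=(all ⊤)
  B3:  IN=(all ⊤)  OUT={f:+; rest ⊤}
  B4:  IN=(all ⊤)  OUT=(all ⊤)
  B5:  IN=(all ⊤)  OUT={b:+; rest ⊤}
  B6:  IN={b:+; rest ⊤}  OUT={b:+, f:+; rest ⊤}
  B7:  IN={b:+, f:+; rest ⊤}  OUT={b:-, f:+; rest ⊤}
  B8:  IN={f:+; rest ⊤}  OUT={f:+; rest ⊤}
  B9:  IN={f:+; rest ⊤}  OUT={c:+, e:+, f:+; rest ⊤}

Merge at B8: IN[B8] = OUT[B1] ⊔ OUT[B7] = {a: ⊤, b: ⊤, c: ⊤, d: ⊤, e: ⊤, f: +}

Answer: {a: ⊤, b: ⊤, c: ⊤, d: ⊤, e: ⊤, f: +}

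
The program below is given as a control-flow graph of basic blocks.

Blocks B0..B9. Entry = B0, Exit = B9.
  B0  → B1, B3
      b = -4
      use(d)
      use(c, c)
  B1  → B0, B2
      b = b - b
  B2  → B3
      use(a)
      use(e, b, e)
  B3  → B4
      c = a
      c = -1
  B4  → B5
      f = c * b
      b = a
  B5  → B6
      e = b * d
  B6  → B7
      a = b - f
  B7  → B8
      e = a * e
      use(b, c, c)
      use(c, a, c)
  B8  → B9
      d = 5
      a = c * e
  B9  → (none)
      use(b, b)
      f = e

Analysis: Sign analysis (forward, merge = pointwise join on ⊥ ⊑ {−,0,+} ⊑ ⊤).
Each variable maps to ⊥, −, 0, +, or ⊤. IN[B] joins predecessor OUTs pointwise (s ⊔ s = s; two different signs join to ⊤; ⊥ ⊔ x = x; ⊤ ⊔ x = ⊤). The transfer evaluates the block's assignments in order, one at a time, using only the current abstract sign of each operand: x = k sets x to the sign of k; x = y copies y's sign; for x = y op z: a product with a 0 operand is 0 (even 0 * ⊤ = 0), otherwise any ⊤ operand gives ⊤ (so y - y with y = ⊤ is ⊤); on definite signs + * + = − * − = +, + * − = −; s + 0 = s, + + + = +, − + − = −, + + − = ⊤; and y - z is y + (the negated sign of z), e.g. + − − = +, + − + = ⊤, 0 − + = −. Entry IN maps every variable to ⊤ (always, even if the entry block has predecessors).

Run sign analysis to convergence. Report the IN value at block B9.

Answer: {a: ⊤, b: ⊤, c: -, d: +, e: ⊤, f: ⊤}

Trace:
Converged values:
  B0:   IN=(all ⊤)   OUT={b:-; rest ⊤}
  B1:   IN={b:-; rest ⊤}   OUT=(all ⊤)
  B2:   IN=(all ⊤)   OUT=(all ⊤)
  B3:   IN=(all ⊤)   OUT={c:-; rest ⊤}
  B4:   IN={c:-; rest ⊤}   OUT={c:-; rest ⊤}
  B5:   IN={c:-; rest ⊤}   OUT={c:-; rest ⊤}
  B6:   IN={c:-; rest ⊤}   OUT={c:-; rest ⊤}
  B7:   IN={c:-; rest ⊤}   OUT={c:-; rest ⊤}
  B8:   IN={c:-; rest ⊤}   OUT={c:-, d:+; rest ⊤}
  B9:   IN={c:-, d:+; rest ⊤}   OUT={c:-, d:+; rest ⊤}

Merge at B9: IN[B9] = OUT[B8] = {a: ⊤, b: ⊤, c: -, d: +, e: ⊤, f: ⊤}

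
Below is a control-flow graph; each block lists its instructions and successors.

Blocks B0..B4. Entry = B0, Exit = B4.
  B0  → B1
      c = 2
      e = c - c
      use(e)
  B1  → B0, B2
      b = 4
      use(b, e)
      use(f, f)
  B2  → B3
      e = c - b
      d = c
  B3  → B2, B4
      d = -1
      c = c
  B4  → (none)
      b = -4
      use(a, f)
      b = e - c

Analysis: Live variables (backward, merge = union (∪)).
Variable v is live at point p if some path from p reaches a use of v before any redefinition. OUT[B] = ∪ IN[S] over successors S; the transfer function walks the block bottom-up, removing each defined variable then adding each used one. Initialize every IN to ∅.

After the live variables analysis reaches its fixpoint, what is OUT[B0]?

Fixpoint table:
  B0:   IN={a, f}   OUT={a, c, e, f}
  B1:   IN={a, c, e, f}   OUT={a, b, c, f}
  B2:   IN={a, b, c, f}   OUT={a, b, c, e, f}
  B3:   IN={a, b, c, e, f}   OUT={a, b, c, e, f}
  B4:   IN={a, c, e, f}   OUT={}

Merge at B0: OUT[B0] = IN[B1] = {a, c, e, f}

Answer: {a, c, e, f}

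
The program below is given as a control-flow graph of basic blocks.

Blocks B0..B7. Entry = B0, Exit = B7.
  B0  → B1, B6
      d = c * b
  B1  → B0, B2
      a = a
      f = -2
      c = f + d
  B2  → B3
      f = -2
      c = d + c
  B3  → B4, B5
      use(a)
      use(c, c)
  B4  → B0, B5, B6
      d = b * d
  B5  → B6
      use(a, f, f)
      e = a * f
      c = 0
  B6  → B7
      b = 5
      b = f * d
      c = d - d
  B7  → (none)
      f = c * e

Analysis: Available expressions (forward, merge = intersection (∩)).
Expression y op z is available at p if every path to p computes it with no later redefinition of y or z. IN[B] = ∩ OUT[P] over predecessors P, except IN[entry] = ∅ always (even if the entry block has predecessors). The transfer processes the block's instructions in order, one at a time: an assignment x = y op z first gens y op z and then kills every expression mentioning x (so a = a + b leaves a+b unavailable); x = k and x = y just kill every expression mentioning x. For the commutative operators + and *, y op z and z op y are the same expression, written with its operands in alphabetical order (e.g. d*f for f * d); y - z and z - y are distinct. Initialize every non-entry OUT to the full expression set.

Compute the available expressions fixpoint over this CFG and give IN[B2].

Converged values:
  B0: | IN={} | OUT={b*c}
  B1: | IN={b*c} | OUT={d+f}
  B2: | IN={d+f} | OUT={}
  B3: | IN={} | OUT={}
  B4: | IN={} | OUT={}
  B5: | IN={} | OUT={a*f}
  B6: | IN={} | OUT={d*f, d-d}
  B7: | IN={d*f, d-d} | OUT={c*e, d-d}

Merge at B2: IN[B2] = OUT[B1] = {d+f}

Answer: {d+f}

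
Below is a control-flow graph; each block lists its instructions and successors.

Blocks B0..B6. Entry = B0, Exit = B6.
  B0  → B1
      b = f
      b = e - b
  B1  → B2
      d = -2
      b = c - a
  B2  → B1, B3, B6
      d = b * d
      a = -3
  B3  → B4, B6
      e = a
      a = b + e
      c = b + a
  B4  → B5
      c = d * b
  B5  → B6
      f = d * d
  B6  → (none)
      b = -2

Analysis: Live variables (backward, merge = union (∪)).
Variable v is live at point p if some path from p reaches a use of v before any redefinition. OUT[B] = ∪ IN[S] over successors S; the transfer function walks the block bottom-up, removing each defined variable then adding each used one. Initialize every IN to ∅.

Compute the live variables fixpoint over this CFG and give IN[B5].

Answer: {d}

Trace:
Fixpoint table:
  B0:  IN={a, c, e, f}  OUT={a, c}
  B1:  IN={a, c}  OUT={b, c, d}
  B2:  IN={b, c, d}  OUT={a, b, c, d}
  B3:  IN={a, b, d}  OUT={b, d}
  B4:  IN={b, d}  OUT={d}
  B5:  IN={d}  OUT={}
  B6:  IN={}  OUT={}

Merge at B5: OUT[B5] = IN[B6] = {}
Applying B5's transfer function to that OUT value gives IN[B5] (row B5 above).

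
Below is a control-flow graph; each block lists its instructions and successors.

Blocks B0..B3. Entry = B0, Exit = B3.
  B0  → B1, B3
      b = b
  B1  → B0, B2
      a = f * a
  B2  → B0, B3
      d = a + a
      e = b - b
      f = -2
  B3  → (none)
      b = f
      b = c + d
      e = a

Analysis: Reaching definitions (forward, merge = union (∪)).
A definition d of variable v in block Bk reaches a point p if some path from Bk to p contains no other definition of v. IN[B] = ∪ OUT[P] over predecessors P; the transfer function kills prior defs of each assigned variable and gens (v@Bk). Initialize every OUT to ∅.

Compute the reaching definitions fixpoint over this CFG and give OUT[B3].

Converged values:
  B0: | IN={a@B1, b@B0, d@B2, e@B2, f@B2} | OUT={a@B1, b@B0, d@B2, e@B2, f@B2}
  B1: | IN={a@B1, b@B0, d@B2, e@B2, f@B2} | OUT={a@B1, b@B0, d@B2, e@B2, f@B2}
  B2: | IN={a@B1, b@B0, d@B2, e@B2, f@B2} | OUT={a@B1, b@B0, d@B2, e@B2, f@B2}
  B3: | IN={a@B1, b@B0, d@B2, e@B2, f@B2} | OUT={a@B1, b@B3, d@B2, e@B3, f@B2}

Merge at B3: IN[B3] = OUT[B0] ⊔ OUT[B2] = {a@B1, b@B0, d@B2, e@B2, f@B2}
Applying B3's transfer function to that IN value gives OUT[B3] (row B3 above).

Answer: {a@B1, b@B3, d@B2, e@B3, f@B2}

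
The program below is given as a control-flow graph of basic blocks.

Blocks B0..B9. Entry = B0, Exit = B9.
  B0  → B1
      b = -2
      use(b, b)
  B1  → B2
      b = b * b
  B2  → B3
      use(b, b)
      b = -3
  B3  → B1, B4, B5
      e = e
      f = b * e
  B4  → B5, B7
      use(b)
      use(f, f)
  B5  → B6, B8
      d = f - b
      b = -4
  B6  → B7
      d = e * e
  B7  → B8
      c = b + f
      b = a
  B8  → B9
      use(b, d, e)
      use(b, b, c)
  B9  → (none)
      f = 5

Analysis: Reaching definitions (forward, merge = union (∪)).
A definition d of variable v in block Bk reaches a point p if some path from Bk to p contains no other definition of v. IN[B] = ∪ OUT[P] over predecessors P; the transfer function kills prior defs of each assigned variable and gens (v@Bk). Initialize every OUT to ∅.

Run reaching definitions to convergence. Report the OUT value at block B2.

Answer: {b@B2, e@B3, f@B3}

Working:
Converged values:
  B0:  IN={}  OUT={b@B0}
  B1:  IN={b@B0, b@B2, e@B3, f@B3}  OUT={b@B1, e@B3, f@B3}
  B2:  IN={b@B1, e@B3, f@B3}  OUT={b@B2, e@B3, f@B3}
  B3:  IN={b@B2, e@B3, f@B3}  OUT={b@B2, e@B3, f@B3}
  B4:  IN={b@B2, e@B3, f@B3}  OUT={b@B2, e@B3, f@B3}
  B5:  IN={b@B2, e@B3, f@B3}  OUT={b@B5, d@B5, e@B3, f@B3}
  B6:  IN={b@B5, d@B5, e@B3, f@B3}  OUT={b@B5, d@B6, e@B3, f@B3}
  B7:  IN={b@B2, b@B5, d@B6, e@B3, f@B3}  OUT={b@B7, c@B7, d@B6, e@B3, f@B3}
  B8:  IN={b@B5, b@B7, c@B7, d@B5, d@B6, e@B3, f@B3}  OUT={b@B5, b@B7, c@B7, d@B5, d@B6, e@B3, f@B3}
  B9:  IN={b@B5, b@B7, c@B7, d@B5, d@B6, e@B3, f@B3}  OUT={b@B5, b@B7, c@B7, d@B5, d@B6, e@B3, f@B9}

Merge at B2: IN[B2] = OUT[B1] = {b@B1, e@B3, f@B3}
Applying B2's transfer function to that IN value gives OUT[B2] (row B2 above).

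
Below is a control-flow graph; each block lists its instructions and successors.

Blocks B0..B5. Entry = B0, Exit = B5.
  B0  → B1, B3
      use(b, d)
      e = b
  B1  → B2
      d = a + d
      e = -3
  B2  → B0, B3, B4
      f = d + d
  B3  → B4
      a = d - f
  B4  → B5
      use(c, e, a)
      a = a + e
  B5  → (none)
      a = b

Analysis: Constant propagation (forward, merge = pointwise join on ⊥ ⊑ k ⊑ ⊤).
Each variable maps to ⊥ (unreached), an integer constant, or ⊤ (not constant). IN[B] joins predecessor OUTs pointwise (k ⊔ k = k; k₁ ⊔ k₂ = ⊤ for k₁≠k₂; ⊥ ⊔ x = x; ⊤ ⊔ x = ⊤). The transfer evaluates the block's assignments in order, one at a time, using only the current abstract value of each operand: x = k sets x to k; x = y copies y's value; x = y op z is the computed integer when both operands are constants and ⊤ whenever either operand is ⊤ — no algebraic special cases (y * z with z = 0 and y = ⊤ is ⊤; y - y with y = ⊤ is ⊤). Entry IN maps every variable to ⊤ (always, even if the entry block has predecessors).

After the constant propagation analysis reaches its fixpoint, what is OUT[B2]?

Fixpoint table:
  B0:  IN=(all ⊤)  OUT=(all ⊤)
  B1:  IN=(all ⊤)  OUT={e:-3; rest ⊤}
  B2:  IN={e:-3; rest ⊤}  OUT={e:-3; rest ⊤}
  B3:  IN=(all ⊤)  OUT=(all ⊤)
  B4:  IN=(all ⊤)  OUT=(all ⊤)
  B5:  IN=(all ⊤)  OUT=(all ⊤)

Merge at B2: IN[B2] = OUT[B1] = {a: ⊤, b: ⊤, c: ⊤, d: ⊤, e: -3, f: ⊤}
Applying B2's transfer function to that IN value gives OUT[B2] (row B2 above).

Answer: {a: ⊤, b: ⊤, c: ⊤, d: ⊤, e: -3, f: ⊤}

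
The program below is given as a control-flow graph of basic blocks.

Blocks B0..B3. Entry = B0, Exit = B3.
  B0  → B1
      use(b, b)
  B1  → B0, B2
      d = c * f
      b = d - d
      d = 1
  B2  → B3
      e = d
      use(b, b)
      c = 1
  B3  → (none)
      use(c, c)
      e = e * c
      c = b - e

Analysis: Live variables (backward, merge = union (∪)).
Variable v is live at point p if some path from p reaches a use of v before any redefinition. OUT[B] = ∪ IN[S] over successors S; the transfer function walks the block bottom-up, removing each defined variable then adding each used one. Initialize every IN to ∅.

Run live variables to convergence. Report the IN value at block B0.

Converged values:
  B0:  IN={b, c, f}  OUT={c, f}
  B1:  IN={c, f}  OUT={b, c, d, f}
  B2:  IN={b, d}  OUT={b, c, e}
  B3:  IN={b, c, e}  OUT={}

Merge at B0: OUT[B0] = IN[B1] = {c, f}
Applying B0's transfer function to that OUT value gives IN[B0] (row B0 above).

Answer: {b, c, f}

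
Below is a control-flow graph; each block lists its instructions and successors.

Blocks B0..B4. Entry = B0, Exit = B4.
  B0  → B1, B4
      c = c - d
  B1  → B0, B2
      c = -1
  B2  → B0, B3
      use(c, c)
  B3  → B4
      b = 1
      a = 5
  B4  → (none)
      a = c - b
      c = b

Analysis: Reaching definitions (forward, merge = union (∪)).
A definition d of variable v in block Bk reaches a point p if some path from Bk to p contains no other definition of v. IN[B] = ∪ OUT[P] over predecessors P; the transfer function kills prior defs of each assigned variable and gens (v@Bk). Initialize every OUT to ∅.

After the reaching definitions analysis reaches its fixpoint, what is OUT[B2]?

Fixpoint table:
  B0:  IN={c@B1}  OUT={c@B0}
  B1:  IN={c@B0}  OUT={c@B1}
  B2:  IN={c@B1}  OUT={c@B1}
  B3:  IN={c@B1}  OUT={a@B3, b@B3, c@B1}
  B4:  IN={a@B3, b@B3, c@B0, c@B1}  OUT={a@B4, b@B3, c@B4}

Merge at B2: IN[B2] = OUT[B1] = {c@B1}
Applying B2's transfer function to that IN value gives OUT[B2] (row B2 above).

Answer: {c@B1}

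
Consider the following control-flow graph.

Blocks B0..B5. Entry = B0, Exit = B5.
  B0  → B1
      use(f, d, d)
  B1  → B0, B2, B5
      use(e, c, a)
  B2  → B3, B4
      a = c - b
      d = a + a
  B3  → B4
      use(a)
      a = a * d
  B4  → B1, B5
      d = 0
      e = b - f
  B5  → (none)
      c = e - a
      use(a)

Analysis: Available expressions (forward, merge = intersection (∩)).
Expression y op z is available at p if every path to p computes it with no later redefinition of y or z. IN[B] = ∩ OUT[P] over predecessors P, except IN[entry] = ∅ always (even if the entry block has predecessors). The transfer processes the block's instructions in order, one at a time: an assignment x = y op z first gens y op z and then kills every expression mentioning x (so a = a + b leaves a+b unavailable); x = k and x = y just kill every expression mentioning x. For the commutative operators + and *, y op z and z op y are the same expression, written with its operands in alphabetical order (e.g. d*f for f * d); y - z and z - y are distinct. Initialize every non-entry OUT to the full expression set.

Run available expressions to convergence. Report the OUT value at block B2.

Answer: {a+a, c-b}

Trace:
Per-block solution:
  B0:  IN={}  OUT={}
  B1:  IN={}  OUT={}
  B2:  IN={}  OUT={a+a, c-b}
  B3:  IN={a+a, c-b}  OUT={c-b}
  B4:  IN={c-b}  OUT={b-f, c-b}
  B5:  IN={}  OUT={e-a}

Merge at B2: IN[B2] = OUT[B1] = {}
Applying B2's transfer function to that IN value gives OUT[B2] (row B2 above).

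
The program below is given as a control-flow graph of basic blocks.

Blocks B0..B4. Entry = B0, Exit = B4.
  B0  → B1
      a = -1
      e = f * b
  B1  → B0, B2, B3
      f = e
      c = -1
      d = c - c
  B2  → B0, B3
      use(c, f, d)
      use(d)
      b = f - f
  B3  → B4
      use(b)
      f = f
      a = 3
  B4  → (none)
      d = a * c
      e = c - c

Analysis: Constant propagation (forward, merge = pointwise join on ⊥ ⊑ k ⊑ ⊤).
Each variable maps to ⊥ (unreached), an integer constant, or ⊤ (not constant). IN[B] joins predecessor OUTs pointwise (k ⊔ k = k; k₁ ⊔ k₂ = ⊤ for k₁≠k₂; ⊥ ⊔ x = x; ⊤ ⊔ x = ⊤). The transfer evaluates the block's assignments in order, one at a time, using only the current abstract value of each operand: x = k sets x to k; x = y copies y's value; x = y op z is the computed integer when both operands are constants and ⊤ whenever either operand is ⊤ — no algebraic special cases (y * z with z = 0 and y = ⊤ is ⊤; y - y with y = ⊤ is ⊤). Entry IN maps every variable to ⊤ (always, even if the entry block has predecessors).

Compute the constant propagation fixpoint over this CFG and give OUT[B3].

Per-block solution:
  B0:   IN=(all ⊤)   OUT={a:-1; rest ⊤}
  B1:   IN={a:-1; rest ⊤}   OUT={a:-1, c:-1, d:0; rest ⊤}
  B2:   IN={a:-1, c:-1, d:0; rest ⊤}   OUT={a:-1, c:-1, d:0; rest ⊤}
  B3:   IN={a:-1, c:-1, d:0; rest ⊤}   OUT={a:3, c:-1, d:0; rest ⊤}
  B4:   IN={a:3, c:-1, d:0; rest ⊤}   OUT={a:3, c:-1, d:-3, e:0; rest ⊤}

Merge at B3: IN[B3] = OUT[B1] ⊔ OUT[B2] = {a: -1, b: ⊤, c: -1, d: 0, e: ⊤, f: ⊤}
Applying B3's transfer function to that IN value gives OUT[B3] (row B3 above).

Answer: {a: 3, b: ⊤, c: -1, d: 0, e: ⊤, f: ⊤}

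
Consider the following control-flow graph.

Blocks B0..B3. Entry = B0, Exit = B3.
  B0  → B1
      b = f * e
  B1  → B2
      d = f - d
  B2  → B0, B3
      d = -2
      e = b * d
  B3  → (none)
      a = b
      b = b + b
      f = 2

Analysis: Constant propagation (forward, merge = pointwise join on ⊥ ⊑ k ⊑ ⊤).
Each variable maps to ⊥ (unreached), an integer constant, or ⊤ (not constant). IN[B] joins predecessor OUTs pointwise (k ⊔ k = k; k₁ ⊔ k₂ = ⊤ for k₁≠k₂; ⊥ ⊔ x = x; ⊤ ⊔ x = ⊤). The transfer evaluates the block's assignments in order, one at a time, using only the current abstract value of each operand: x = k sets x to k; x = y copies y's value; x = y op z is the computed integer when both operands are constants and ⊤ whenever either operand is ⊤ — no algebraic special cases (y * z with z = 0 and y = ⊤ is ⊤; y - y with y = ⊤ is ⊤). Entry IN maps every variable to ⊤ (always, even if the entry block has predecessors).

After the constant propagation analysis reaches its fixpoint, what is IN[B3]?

Answer: {a: ⊤, b: ⊤, c: ⊤, d: -2, e: ⊤, f: ⊤}

Derivation:
Per-block solution:
  B0: | IN=(all ⊤) | OUT=(all ⊤)
  B1: | IN=(all ⊤) | OUT=(all ⊤)
  B2: | IN=(all ⊤) | OUT={d:-2; rest ⊤}
  B3: | IN={d:-2; rest ⊤} | OUT={d:-2, f:2; rest ⊤}

Merge at B3: IN[B3] = OUT[B2] = {a: ⊤, b: ⊤, c: ⊤, d: -2, e: ⊤, f: ⊤}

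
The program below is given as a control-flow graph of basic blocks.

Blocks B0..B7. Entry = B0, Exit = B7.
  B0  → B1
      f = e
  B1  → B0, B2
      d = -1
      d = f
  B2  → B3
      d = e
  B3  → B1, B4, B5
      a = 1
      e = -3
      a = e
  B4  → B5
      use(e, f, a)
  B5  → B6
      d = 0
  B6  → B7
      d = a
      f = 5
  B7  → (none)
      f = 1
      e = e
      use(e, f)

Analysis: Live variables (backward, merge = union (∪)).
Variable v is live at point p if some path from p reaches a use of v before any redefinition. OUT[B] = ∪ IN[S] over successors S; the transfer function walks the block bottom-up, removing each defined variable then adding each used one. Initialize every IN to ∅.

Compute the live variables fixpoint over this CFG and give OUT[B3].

Answer: {a, e, f}

Trace:
Converged values:
  B0: | IN={e} | OUT={e, f}
  B1: | IN={e, f} | OUT={e, f}
  B2: | IN={e, f} | OUT={f}
  B3: | IN={f} | OUT={a, e, f}
  B4: | IN={a, e, f} | OUT={a, e}
  B5: | IN={a, e} | OUT={a, e}
  B6: | IN={a, e} | OUT={e}
  B7: | IN={e} | OUT={}

Merge at B3: OUT[B3] = IN[B1] ⊔ IN[B4] ⊔ IN[B5] = {a, e, f}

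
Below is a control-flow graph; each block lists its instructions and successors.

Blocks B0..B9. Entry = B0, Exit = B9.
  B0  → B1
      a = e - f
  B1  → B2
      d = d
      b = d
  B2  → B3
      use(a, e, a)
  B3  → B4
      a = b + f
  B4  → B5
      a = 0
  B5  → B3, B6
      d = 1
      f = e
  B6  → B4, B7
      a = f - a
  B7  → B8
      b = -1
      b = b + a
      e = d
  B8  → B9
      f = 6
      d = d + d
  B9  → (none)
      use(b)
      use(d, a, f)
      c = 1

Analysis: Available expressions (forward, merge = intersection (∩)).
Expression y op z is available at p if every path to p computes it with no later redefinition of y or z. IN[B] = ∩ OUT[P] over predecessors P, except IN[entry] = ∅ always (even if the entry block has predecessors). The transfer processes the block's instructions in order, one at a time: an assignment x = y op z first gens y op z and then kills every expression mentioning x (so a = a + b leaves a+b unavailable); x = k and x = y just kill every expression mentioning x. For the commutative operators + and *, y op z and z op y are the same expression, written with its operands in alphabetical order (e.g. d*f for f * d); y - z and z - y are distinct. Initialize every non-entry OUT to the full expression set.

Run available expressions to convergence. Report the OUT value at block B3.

Fixpoint table:
  B0: | IN={} | OUT={e-f}
  B1: | IN={e-f} | OUT={e-f}
  B2: | IN={e-f} | OUT={e-f}
  B3: | IN={} | OUT={b+f}
  B4: | IN={} | OUT={}
  B5: | IN={} | OUT={}
  B6: | IN={} | OUT={}
  B7: | IN={} | OUT={}
  B8: | IN={} | OUT={}
  B9: | IN={} | OUT={}

Merge at B3: IN[B3] = OUT[B2] ∩ OUT[B5] = {}
Applying B3's transfer function to that IN value gives OUT[B3] (row B3 above).

Answer: {b+f}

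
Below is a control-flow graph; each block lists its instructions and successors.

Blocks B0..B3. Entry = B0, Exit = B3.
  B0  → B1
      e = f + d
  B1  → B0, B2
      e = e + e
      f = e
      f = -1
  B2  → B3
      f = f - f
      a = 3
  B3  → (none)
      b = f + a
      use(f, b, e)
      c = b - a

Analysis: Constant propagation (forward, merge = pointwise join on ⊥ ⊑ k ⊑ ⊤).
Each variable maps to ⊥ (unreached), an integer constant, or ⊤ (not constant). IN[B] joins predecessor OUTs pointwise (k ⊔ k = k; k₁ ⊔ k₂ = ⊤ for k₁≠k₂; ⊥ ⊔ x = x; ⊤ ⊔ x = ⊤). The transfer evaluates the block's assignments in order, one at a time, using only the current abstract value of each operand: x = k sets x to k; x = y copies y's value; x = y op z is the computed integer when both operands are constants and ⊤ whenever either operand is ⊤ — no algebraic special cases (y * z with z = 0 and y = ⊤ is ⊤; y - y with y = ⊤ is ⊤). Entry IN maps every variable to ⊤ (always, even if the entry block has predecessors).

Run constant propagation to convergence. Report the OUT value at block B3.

Answer: {a: 3, b: 3, c: 0, d: ⊤, e: ⊤, f: 0}

Trace:
Fixpoint table:
  B0: | IN=(all ⊤) | OUT=(all ⊤)
  B1: | IN=(all ⊤) | OUT={f:-1; rest ⊤}
  B2: | IN={f:-1; rest ⊤} | OUT={a:3, f:0; rest ⊤}
  B3: | IN={a:3, f:0; rest ⊤} | OUT={a:3, b:3, c:0, f:0; rest ⊤}

Merge at B3: IN[B3] = OUT[B2] = {a: 3, b: ⊤, c: ⊤, d: ⊤, e: ⊤, f: 0}
Applying B3's transfer function to that IN value gives OUT[B3] (row B3 above).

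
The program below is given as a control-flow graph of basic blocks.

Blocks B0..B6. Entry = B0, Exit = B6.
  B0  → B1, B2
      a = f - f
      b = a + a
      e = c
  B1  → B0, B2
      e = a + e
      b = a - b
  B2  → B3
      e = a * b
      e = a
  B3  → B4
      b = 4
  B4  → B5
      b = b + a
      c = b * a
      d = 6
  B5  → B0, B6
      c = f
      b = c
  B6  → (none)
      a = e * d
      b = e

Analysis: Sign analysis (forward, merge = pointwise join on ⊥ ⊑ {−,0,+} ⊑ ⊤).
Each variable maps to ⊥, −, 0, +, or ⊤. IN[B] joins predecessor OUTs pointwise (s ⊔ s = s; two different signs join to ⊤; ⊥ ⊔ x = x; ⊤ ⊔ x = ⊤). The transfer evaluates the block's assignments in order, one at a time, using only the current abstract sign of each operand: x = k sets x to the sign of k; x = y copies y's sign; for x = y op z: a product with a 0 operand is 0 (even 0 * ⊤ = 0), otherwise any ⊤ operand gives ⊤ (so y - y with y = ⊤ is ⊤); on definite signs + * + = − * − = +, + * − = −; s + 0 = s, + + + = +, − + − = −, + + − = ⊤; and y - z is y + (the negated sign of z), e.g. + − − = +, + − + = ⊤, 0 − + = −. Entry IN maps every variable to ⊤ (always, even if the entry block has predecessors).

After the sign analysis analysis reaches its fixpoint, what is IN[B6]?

Fixpoint table:
  B0:   IN=(all ⊤)   OUT=(all ⊤)
  B1:   IN=(all ⊤)   OUT=(all ⊤)
  B2:   IN=(all ⊤)   OUT=(all ⊤)
  B3:   IN=(all ⊤)   OUT={b:+; rest ⊤}
  B4:   IN={b:+; rest ⊤}   OUT={d:+; rest ⊤}
  B5:   IN={d:+; rest ⊤}   OUT={d:+; rest ⊤}
  B6:   IN={d:+; rest ⊤}   OUT={d:+; rest ⊤}

Merge at B6: IN[B6] = OUT[B5] = {a: ⊤, b: ⊤, c: ⊤, d: +, e: ⊤, f: ⊤}

Answer: {a: ⊤, b: ⊤, c: ⊤, d: +, e: ⊤, f: ⊤}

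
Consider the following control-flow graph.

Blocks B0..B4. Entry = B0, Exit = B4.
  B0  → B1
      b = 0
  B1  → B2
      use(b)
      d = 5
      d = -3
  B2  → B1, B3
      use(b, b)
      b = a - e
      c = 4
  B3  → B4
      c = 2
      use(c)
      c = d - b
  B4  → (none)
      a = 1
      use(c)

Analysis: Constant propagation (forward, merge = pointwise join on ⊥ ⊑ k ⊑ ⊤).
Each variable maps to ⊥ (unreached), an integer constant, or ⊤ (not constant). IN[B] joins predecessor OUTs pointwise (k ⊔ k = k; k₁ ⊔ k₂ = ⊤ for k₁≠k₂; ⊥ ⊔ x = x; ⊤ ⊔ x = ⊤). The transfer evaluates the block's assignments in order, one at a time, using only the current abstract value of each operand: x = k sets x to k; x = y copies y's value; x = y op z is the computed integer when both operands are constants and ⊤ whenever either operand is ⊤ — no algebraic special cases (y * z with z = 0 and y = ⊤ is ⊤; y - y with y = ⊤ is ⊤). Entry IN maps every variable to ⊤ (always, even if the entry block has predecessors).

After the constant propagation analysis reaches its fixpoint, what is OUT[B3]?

Per-block solution:
  B0:  IN=(all ⊤)  OUT={b:0; rest ⊤}
  B1:  IN=(all ⊤)  OUT={d:-3; rest ⊤}
  B2:  IN={d:-3; rest ⊤}  OUT={c:4, d:-3; rest ⊤}
  B3:  IN={c:4, d:-3; rest ⊤}  OUT={d:-3; rest ⊤}
  B4:  IN={d:-3; rest ⊤}  OUT={a:1, d:-3; rest ⊤}

Merge at B3: IN[B3] = OUT[B2] = {a: ⊤, b: ⊤, c: 4, d: -3, e: ⊤, f: ⊤}
Applying B3's transfer function to that IN value gives OUT[B3] (row B3 above).

Answer: {a: ⊤, b: ⊤, c: ⊤, d: -3, e: ⊤, f: ⊤}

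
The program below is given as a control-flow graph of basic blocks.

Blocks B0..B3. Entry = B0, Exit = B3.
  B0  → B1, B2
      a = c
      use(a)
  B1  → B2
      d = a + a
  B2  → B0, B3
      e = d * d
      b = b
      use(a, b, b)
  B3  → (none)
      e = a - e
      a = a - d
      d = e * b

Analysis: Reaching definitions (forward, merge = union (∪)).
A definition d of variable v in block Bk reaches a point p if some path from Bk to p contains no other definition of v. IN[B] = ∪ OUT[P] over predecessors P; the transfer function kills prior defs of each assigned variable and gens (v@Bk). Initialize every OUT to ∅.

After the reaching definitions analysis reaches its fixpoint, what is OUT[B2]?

Answer: {a@B0, b@B2, d@B1, e@B2}

Working:
Fixpoint table:
  B0:  IN={a@B0, b@B2, d@B1, e@B2}  OUT={a@B0, b@B2, d@B1, e@B2}
  B1:  IN={a@B0, b@B2, d@B1, e@B2}  OUT={a@B0, b@B2, d@B1, e@B2}
  B2:  IN={a@B0, b@B2, d@B1, e@B2}  OUT={a@B0, b@B2, d@B1, e@B2}
  B3:  IN={a@B0, b@B2, d@B1, e@B2}  OUT={a@B3, b@B2, d@B3, e@B3}

Merge at B2: IN[B2] = OUT[B0] ⊔ OUT[B1] = {a@B0, b@B2, d@B1, e@B2}
Applying B2's transfer function to that IN value gives OUT[B2] (row B2 above).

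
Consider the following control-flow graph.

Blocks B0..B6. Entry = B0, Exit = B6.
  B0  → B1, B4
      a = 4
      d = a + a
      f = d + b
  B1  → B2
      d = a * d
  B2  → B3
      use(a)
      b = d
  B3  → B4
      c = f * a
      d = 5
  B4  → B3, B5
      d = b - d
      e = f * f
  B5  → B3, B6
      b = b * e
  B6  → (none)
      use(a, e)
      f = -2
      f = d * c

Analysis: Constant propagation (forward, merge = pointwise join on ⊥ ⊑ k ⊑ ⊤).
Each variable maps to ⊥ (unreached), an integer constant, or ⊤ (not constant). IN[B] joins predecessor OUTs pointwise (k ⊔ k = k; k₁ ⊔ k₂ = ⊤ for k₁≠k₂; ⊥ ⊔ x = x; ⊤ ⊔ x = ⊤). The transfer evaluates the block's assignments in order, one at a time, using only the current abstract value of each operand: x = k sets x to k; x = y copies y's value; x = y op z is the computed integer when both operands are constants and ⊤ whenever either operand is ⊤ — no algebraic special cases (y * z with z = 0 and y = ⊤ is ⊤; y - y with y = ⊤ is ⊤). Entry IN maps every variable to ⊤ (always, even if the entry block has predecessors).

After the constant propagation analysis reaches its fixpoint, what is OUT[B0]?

Answer: {a: 4, b: ⊤, c: ⊤, d: 8, e: ⊤, f: ⊤}

Working:
Per-block solution:
  B0: | IN=(all ⊤) | OUT={a:4, d:8; rest ⊤}
  B1: | IN={a:4, d:8; rest ⊤} | OUT={a:4, d:32; rest ⊤}
  B2: | IN={a:4, d:32; rest ⊤} | OUT={a:4, b:32, d:32; rest ⊤}
  B3: | IN={a:4; rest ⊤} | OUT={a:4, d:5; rest ⊤}
  B4: | IN={a:4; rest ⊤} | OUT={a:4; rest ⊤}
  B5: | IN={a:4; rest ⊤} | OUT={a:4; rest ⊤}
  B6: | IN={a:4; rest ⊤} | OUT={a:4; rest ⊤}

B0 is the boundary node: IN[B0] = {a: ⊤, b: ⊤, c: ⊤, d: ⊤, e: ⊤, f: ⊤}
Applying B0's transfer function to that IN value gives OUT[B0] (row B0 above).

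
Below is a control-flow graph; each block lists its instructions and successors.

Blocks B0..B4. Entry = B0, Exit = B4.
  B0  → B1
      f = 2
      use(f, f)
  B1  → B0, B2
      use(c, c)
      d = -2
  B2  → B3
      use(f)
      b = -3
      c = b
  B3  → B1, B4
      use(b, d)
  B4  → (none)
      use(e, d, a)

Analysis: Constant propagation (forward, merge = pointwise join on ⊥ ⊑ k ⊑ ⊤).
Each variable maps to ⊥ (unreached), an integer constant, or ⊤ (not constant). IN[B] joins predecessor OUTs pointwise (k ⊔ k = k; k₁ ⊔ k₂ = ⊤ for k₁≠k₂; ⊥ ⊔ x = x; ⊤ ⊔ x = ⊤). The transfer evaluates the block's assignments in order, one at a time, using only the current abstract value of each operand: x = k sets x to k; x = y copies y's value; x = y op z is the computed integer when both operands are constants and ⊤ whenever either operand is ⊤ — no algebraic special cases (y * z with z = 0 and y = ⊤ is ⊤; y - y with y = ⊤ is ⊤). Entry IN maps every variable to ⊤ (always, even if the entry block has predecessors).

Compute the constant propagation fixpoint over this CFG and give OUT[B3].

Answer: {a: ⊤, b: -3, c: -3, d: -2, e: ⊤, f: 2}

Working:
Fixpoint table:
  B0:  IN=(all ⊤)  OUT={f:2; rest ⊤}
  B1:  IN={f:2; rest ⊤}  OUT={d:-2, f:2; rest ⊤}
  B2:  IN={d:-2, f:2; rest ⊤}  OUT={b:-3, c:-3, d:-2, f:2; rest ⊤}
  B3:  IN={b:-3, c:-3, d:-2, f:2; rest ⊤}  OUT={b:-3, c:-3, d:-2, f:2; rest ⊤}
  B4:  IN={b:-3, c:-3, d:-2, f:2; rest ⊤}  OUT={b:-3, c:-3, d:-2, f:2; rest ⊤}

Merge at B3: IN[B3] = OUT[B2] = {a: ⊤, b: -3, c: -3, d: -2, e: ⊤, f: 2}
Applying B3's transfer function to that IN value gives OUT[B3] (row B3 above).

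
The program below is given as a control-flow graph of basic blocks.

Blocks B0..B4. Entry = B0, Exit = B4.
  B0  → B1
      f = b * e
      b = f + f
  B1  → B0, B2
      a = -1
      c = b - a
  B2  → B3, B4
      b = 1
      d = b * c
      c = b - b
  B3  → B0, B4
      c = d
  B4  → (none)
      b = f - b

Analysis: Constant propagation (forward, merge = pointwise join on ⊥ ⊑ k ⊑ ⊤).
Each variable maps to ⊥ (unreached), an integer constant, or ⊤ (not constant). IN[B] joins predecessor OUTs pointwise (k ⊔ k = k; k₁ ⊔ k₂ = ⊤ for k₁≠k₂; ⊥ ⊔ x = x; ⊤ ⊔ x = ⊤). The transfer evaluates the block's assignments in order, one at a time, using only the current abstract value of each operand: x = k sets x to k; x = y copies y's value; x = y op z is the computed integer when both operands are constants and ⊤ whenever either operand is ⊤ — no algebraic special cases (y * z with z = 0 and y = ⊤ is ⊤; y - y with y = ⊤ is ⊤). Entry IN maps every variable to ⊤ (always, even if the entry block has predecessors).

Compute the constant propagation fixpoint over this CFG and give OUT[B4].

Answer: {a: -1, b: ⊤, c: ⊤, d: ⊤, e: ⊤, f: ⊤}

Trace:
Per-block solution:
  B0:  IN=(all ⊤)  OUT=(all ⊤)
  B1:  IN=(all ⊤)  OUT={a:-1; rest ⊤}
  B2:  IN={a:-1; rest ⊤}  OUT={a:-1, b:1, c:0; rest ⊤}
  B3:  IN={a:-1, b:1, c:0; rest ⊤}  OUT={a:-1, b:1; rest ⊤}
  B4:  IN={a:-1, b:1; rest ⊤}  OUT={a:-1; rest ⊤}

Merge at B4: IN[B4] = OUT[B2] ⊔ OUT[B3] = {a: -1, b: 1, c: ⊤, d: ⊤, e: ⊤, f: ⊤}
Applying B4's transfer function to that IN value gives OUT[B4] (row B4 above).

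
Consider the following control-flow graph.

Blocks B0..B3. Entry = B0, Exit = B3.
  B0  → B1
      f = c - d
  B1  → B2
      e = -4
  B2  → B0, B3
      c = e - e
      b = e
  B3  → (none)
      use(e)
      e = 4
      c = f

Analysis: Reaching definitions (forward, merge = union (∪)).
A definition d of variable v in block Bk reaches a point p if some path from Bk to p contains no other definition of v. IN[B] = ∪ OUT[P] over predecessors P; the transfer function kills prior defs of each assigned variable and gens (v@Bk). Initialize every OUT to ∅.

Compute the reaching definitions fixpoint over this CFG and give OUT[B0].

Answer: {b@B2, c@B2, e@B1, f@B0}

Trace:
Per-block solution:
  B0: | IN={b@B2, c@B2, e@B1, f@B0} | OUT={b@B2, c@B2, e@B1, f@B0}
  B1: | IN={b@B2, c@B2, e@B1, f@B0} | OUT={b@B2, c@B2, e@B1, f@B0}
  B2: | IN={b@B2, c@B2, e@B1, f@B0} | OUT={b@B2, c@B2, e@B1, f@B0}
  B3: | IN={b@B2, c@B2, e@B1, f@B0} | OUT={b@B2, c@B3, e@B3, f@B0}

Merge at B0 (entry node, so the boundary value {} is joined with the incoming edge(s)): IN[B0] = {} ⊔ OUT[B2] = {b@B2, c@B2, e@B1, f@B0}
Applying B0's transfer function to that IN value gives OUT[B0] (row B0 above).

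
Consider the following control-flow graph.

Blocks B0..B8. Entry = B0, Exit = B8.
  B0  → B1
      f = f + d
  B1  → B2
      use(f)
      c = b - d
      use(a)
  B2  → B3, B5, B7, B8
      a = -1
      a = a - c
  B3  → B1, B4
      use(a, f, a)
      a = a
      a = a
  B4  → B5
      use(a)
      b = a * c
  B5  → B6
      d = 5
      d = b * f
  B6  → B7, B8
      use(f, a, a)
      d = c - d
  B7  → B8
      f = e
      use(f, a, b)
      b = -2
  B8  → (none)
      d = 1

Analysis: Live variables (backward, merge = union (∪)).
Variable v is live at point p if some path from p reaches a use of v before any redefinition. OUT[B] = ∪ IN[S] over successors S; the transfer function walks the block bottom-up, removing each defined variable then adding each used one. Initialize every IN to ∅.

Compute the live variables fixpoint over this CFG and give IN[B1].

Converged values:
  B0: | IN={a, b, d, e, f} | OUT={a, b, d, e, f}
  B1: | IN={a, b, d, e, f} | OUT={b, c, d, e, f}
  B2: | IN={b, c, d, e, f} | OUT={a, b, c, d, e, f}
  B3: | IN={a, b, c, d, e, f} | OUT={a, b, c, d, e, f}
  B4: | IN={a, c, e, f} | OUT={a, b, c, e, f}
  B5: | IN={a, b, c, e, f} | OUT={a, b, c, d, e, f}
  B6: | IN={a, b, c, d, e, f} | OUT={a, b, e}
  B7: | IN={a, b, e} | OUT={}
  B8: | IN={} | OUT={}

Merge at B1: OUT[B1] = IN[B2] = {b, c, d, e, f}
Applying B1's transfer function to that OUT value gives IN[B1] (row B1 above).

Answer: {a, b, d, e, f}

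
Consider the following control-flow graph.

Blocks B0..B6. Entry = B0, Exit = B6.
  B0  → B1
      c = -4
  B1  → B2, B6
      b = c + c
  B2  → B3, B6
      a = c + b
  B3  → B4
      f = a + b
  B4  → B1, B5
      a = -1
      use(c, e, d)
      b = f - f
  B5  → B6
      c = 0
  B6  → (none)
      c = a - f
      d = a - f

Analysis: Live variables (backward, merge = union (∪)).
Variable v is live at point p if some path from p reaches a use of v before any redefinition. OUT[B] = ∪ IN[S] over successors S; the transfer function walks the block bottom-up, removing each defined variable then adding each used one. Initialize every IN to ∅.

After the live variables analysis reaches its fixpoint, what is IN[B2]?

Converged values:
  B0:   IN={a, d, e, f}   OUT={a, c, d, e, f}
  B1:   IN={a, c, d, e, f}   OUT={a, b, c, d, e, f}
  B2:   IN={b, c, d, e, f}   OUT={a, b, c, d, e, f}
  B3:   IN={a, b, c, d, e}   OUT={c, d, e, f}
  B4:   IN={c, d, e, f}   OUT={a, c, d, e, f}
  B5:   IN={a, f}   OUT={a, f}
  B6:   IN={a, f}   OUT={}

Merge at B2: OUT[B2] = IN[B3] ⊔ IN[B6] = {a, b, c, d, e, f}
Applying B2's transfer function to that OUT value gives IN[B2] (row B2 above).

Answer: {b, c, d, e, f}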